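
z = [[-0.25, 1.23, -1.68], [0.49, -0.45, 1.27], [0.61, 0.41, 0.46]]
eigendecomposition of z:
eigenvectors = [[0.36,-0.76,0.79],[-0.66,0.51,-0.56],[-0.66,0.40,-0.24]]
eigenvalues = [0.54, -0.19, -0.59]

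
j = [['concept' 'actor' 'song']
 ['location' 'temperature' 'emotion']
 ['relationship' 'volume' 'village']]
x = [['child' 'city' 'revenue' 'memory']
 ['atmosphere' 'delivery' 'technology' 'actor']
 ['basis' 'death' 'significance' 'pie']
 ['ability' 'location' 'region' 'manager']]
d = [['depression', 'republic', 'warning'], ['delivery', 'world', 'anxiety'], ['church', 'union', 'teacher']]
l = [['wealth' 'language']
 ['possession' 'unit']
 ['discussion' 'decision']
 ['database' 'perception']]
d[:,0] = ['depression', 'delivery', 'church']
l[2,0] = 'discussion'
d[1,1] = 'world'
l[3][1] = 'perception'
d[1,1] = 'world'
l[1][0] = 'possession'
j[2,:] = ['relationship', 'volume', 'village']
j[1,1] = 'temperature'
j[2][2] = 'village'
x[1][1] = 'delivery'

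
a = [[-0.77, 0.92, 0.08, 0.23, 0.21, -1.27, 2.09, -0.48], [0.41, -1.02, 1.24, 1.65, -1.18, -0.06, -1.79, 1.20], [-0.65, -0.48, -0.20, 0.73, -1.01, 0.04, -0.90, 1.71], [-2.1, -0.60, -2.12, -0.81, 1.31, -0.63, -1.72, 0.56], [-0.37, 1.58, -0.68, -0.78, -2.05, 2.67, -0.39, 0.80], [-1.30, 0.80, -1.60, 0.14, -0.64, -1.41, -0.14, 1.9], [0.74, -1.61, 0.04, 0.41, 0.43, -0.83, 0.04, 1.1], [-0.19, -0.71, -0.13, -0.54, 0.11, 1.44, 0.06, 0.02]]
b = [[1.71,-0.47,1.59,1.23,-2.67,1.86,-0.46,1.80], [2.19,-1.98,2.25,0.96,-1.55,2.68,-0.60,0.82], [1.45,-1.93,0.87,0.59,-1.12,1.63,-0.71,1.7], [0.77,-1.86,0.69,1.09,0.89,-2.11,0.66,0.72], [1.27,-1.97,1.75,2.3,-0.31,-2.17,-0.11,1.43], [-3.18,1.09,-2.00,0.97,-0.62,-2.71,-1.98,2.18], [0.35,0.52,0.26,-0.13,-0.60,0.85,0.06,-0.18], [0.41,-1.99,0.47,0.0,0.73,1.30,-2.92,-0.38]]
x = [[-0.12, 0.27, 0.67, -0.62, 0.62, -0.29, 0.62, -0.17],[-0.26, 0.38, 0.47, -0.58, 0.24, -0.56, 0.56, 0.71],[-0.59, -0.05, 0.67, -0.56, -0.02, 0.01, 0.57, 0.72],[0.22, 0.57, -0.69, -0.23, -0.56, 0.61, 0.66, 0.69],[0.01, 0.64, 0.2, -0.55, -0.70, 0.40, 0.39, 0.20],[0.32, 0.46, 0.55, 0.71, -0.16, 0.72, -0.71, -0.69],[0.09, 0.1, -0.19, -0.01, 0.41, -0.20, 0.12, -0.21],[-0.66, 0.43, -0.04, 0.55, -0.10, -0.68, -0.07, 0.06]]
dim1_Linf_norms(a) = [2.09, 1.79, 1.71, 2.12, 2.67, 1.9, 1.61, 1.44]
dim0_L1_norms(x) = [2.27, 2.9, 3.48, 3.81, 2.81, 3.47, 3.7, 3.45]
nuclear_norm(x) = 8.75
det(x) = 0.07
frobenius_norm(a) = 8.70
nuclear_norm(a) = 19.51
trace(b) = -1.65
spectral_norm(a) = 4.79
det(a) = 0.00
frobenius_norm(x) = 3.77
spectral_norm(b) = 8.48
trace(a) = -6.20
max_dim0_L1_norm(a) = 8.35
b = x @ a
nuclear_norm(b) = 24.35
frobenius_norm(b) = 11.95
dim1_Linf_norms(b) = [2.67, 2.68, 1.93, 2.11, 2.3, 3.18, 0.85, 2.92]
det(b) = -0.00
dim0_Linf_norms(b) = [3.18, 1.99, 2.25, 2.3, 2.67, 2.71, 2.92, 2.18]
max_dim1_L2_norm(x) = 1.63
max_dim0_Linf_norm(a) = 2.67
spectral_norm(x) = 2.47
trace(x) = 0.90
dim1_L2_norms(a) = [2.78, 3.39, 2.45, 3.91, 3.98, 3.31, 2.32, 1.71]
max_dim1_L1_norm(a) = 9.85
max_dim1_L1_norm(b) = 14.73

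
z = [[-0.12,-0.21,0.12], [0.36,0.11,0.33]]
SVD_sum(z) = [[-0.05, -0.02, -0.04], [0.37, 0.14, 0.31]] + [[-0.07,-0.19,0.16], [-0.01,-0.03,0.02]]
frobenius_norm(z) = 0.57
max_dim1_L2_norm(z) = 0.5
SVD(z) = [[-0.15,0.99],[0.99,0.15]] @ diag([0.504504771036806, 0.26263079789145055]) @ [[0.74, 0.28, 0.61], [-0.25, -0.73, 0.63]]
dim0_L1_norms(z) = [0.48, 0.32, 0.45]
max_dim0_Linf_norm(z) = 0.36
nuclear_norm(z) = 0.77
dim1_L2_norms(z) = [0.27, 0.5]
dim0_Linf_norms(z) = [0.36, 0.21, 0.33]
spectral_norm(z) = 0.50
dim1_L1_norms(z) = [0.45, 0.8]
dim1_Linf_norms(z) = [0.21, 0.36]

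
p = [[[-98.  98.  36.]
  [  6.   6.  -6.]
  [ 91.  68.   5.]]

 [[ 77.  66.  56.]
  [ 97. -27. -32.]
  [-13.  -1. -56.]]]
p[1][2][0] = -13.0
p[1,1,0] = 97.0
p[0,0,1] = 98.0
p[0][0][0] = -98.0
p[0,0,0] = -98.0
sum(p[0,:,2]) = 35.0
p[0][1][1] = 6.0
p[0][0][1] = 98.0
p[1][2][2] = -56.0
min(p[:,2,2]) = -56.0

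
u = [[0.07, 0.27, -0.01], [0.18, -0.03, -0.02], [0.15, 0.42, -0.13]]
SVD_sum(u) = [[0.09, 0.25, -0.06], [0.01, 0.03, -0.01], [0.15, 0.43, -0.10]] + [[-0.03, 0.01, 0.00], [0.17, -0.06, -0.02], [0.0, -0.00, -0.0]] + [[0.01, 0.01, 0.05], [0.00, 0.00, 0.01], [-0.01, -0.00, -0.03]]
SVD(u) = [[-0.51, 0.17, -0.85], [-0.07, -0.99, -0.15], [-0.86, -0.02, 0.51]] @ diag([0.5393589028864383, 0.18245745951612422, 0.056579584163015166]) @ [[-0.33, -0.92, 0.22], [-0.93, 0.36, 0.11], [-0.18, -0.17, -0.97]]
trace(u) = -0.09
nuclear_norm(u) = 0.78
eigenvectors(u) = [[-0.61, -0.21, 0.20], [-0.37, 0.14, -0.13], [-0.70, -0.97, 0.97]]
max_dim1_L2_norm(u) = 0.46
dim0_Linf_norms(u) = [0.18, 0.42, 0.13]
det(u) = 0.01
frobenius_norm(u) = 0.57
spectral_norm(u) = 0.54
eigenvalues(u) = [0.22, -0.16, -0.15]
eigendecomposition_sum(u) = [[0.15, 0.14, -0.01],  [0.09, 0.09, -0.01],  [0.18, 0.16, -0.01]] + [[-0.98, 0.98, 0.33], [0.67, -0.67, -0.22], [-4.49, 4.49, 1.50]] + [[0.90,  -0.85,  -0.33], [-0.59,  0.56,  0.21], [4.46,  -4.23,  -1.61]]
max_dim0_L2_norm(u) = 0.5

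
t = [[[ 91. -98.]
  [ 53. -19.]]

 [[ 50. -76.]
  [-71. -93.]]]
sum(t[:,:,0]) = 123.0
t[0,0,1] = -98.0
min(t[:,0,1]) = -98.0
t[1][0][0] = 50.0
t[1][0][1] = -76.0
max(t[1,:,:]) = 50.0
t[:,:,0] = [[91.0, 53.0], [50.0, -71.0]]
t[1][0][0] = 50.0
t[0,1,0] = 53.0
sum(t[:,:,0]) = 123.0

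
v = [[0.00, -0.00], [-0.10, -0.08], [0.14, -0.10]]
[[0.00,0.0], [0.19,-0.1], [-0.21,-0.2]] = v@[[-1.70, -0.30],[-0.30, 1.6]]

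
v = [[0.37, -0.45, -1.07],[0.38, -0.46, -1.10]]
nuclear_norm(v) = 1.75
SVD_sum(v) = [[0.37,-0.45,-1.07], [0.38,-0.46,-1.10]] + [[0.0,-0.0,0.0], [-0.0,0.00,-0.0]]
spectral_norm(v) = 1.75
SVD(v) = [[-0.7, -0.72],[-0.72, 0.70]] @ diag([1.7465099963896833, 0.0016830065086463773]) @ [[-0.3, 0.37, 0.88], [-0.02, 0.92, -0.39]]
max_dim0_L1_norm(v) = 2.17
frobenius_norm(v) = 1.75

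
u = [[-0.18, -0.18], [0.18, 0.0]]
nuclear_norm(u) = 0.40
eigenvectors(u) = [[(-0.71+0j), -0.71-0.00j], [0.35+0.61j, 0.35-0.61j]]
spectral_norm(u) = 0.29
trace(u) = -0.18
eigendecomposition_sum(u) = [[-0.09+0.05j,-0.09-0.05j], [0.09+0.05j,(-0+0.1j)]] + [[-0.09-0.05j, -0.09+0.05j], [(0.09-0.05j), 0.00-0.10j]]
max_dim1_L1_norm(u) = 0.36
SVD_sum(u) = [[-0.21, -0.13],[0.13, 0.08]] + [[0.03, -0.05], [0.05, -0.08]]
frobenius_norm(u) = 0.31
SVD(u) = [[-0.85, 0.53],[0.53, 0.85]] @ diag([0.29124611797498107, 0.11124611797498106]) @ [[0.85, 0.53],[0.53, -0.85]]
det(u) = 0.03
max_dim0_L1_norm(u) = 0.36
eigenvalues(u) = [(-0.09+0.16j), (-0.09-0.16j)]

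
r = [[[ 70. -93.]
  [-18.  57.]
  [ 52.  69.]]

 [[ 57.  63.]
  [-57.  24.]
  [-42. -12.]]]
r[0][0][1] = -93.0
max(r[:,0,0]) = 70.0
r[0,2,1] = 69.0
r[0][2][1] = 69.0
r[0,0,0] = 70.0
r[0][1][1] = 57.0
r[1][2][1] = -12.0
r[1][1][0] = -57.0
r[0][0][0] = 70.0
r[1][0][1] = 63.0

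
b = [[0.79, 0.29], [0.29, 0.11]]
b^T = [[0.79, 0.29], [0.29, 0.11]]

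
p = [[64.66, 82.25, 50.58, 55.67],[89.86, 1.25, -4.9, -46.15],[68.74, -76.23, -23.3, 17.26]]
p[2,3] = 17.26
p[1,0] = 89.86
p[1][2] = -4.9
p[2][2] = -23.3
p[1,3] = -46.15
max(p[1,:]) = 89.86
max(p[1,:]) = 89.86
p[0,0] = 64.66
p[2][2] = -23.3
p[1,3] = -46.15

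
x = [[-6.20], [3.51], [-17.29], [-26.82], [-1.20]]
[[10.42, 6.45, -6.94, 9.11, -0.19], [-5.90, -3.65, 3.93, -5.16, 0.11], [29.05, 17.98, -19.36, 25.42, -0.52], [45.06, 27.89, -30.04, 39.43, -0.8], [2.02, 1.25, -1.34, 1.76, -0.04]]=x @ [[-1.68, -1.04, 1.12, -1.47, 0.03]]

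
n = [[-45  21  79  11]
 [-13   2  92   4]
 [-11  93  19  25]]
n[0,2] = 79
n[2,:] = [-11, 93, 19, 25]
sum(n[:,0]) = -69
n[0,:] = [-45, 21, 79, 11]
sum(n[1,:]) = 85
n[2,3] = 25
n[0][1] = 21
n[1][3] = 4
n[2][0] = -11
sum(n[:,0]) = -69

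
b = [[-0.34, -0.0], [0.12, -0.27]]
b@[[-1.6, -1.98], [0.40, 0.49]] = [[0.54, 0.67], [-0.30, -0.37]]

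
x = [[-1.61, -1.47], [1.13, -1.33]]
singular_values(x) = [2.18, 1.74]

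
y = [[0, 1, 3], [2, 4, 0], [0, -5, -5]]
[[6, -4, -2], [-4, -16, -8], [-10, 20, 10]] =y@ [[-2, 0, 0], [0, -4, -2], [2, 0, 0]]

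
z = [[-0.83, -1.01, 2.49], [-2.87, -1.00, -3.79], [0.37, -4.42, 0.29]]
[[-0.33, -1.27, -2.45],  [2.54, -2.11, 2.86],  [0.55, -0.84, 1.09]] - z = [[0.50, -0.26, -4.94],[5.41, -1.11, 6.65],[0.18, 3.58, 0.80]]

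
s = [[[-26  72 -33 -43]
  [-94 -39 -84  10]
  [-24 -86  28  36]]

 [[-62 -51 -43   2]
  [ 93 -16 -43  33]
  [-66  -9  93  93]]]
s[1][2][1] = -9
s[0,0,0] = -26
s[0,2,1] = -86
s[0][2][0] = -24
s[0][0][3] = -43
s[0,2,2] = 28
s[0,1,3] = 10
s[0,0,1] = 72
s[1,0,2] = -43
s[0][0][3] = -43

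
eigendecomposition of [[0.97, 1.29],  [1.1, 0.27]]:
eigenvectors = [[0.82, -0.63],[0.57, 0.78]]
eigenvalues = [1.86, -0.62]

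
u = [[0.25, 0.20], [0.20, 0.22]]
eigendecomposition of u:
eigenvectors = [[0.73,  -0.68],[0.68,  0.73]]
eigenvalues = [0.44, 0.03]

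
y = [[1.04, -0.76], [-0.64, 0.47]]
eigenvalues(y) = [1.51, 0.0]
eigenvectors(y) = [[0.85, 0.59], [-0.52, 0.81]]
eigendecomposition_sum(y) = [[1.04, -0.76], [-0.64, 0.47]] + [[0.00, 0.0], [0.00, 0.0]]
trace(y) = 1.51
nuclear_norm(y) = 1.51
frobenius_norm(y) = 1.51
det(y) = 0.00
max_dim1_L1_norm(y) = 1.8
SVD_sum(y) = [[1.04, -0.76], [-0.64, 0.47]] + [[0.00, 0.00], [0.0, 0.00]]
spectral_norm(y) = 1.51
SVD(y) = [[-0.85, 0.52], [0.52, 0.85]] @ diag([1.5131746377678412, 0.001586069406727842]) @ [[-0.81, 0.59], [0.59, 0.81]]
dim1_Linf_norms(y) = [1.04, 0.64]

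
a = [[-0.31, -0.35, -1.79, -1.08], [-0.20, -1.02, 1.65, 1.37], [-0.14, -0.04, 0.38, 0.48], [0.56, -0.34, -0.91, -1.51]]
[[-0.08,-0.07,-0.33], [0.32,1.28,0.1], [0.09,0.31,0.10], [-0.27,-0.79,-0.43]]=a@[[-0.23,-0.39,-0.66], [-0.08,-0.6,0.32], [0.05,-0.13,0.4], [0.08,0.59,-0.27]]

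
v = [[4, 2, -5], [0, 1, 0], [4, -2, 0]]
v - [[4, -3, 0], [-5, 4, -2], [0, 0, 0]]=[[0, 5, -5], [5, -3, 2], [4, -2, 0]]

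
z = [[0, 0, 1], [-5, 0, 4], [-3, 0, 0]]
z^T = [[0, -5, -3], [0, 0, 0], [1, 4, 0]]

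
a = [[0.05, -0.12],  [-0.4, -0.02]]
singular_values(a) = [0.4, 0.12]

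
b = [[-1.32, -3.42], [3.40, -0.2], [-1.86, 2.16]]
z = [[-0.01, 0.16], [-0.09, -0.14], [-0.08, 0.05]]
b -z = [[-1.31,-3.58], [3.49,-0.06], [-1.78,2.11]]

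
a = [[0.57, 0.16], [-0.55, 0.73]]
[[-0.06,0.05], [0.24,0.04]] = a@[[-0.16, 0.06],[0.21, 0.1]]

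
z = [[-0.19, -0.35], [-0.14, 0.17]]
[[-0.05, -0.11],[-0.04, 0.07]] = z @ [[0.27, -0.07], [-0.01, 0.36]]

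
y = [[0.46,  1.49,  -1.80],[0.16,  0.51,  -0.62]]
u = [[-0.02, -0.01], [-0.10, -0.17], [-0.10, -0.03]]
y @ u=[[0.02, -0.2], [0.01, -0.07]]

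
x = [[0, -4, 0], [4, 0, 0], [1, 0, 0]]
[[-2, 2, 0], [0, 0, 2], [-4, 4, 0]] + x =[[-2, -2, 0], [4, 0, 2], [-3, 4, 0]]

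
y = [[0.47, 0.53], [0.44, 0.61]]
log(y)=[[-1.68, 1.62],[1.35, -1.25]]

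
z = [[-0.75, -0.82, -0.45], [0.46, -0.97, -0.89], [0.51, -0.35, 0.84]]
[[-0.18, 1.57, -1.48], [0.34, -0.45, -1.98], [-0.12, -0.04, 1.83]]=z @ [[0.33, -1.56, 0.38], [0.09, -0.8, 0.31], [-0.31, 0.57, 2.08]]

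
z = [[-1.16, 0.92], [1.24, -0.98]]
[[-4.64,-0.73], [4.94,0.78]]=z @ [[1.03, 2.19], [-3.74, 1.97]]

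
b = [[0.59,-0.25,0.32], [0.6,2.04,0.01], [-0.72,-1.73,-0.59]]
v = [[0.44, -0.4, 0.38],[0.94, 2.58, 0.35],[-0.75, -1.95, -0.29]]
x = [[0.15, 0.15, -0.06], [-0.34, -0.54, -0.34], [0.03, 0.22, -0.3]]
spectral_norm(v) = 3.48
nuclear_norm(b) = 3.94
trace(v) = 2.73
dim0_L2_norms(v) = [1.28, 3.26, 0.59]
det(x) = 0.02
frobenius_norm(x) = 0.84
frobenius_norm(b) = 2.98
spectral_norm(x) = 0.74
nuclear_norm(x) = 1.21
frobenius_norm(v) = 3.55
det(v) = 0.01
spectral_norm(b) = 2.86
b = x + v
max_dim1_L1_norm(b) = 3.04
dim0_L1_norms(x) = [0.52, 0.91, 0.7]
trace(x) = -0.69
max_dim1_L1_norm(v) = 3.87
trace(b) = 2.04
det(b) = -0.65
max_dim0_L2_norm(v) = 3.26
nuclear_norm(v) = 4.17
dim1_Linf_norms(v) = [0.44, 2.58, 1.95]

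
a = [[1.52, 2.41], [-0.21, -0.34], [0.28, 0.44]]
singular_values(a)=[2.92, 0.0]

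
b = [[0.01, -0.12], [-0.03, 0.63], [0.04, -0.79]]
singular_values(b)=[1.02, 0.0]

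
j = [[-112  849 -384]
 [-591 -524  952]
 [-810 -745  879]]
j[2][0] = -810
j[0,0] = -112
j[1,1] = -524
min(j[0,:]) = -384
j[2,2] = 879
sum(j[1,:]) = -163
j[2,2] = 879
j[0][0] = -112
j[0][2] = -384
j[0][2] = -384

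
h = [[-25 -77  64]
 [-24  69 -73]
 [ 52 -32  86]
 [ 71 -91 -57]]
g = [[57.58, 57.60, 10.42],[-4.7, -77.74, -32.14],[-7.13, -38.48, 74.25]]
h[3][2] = -57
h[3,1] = -91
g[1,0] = -4.7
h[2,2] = 86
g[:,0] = [57.58, -4.7, -7.13]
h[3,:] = [71, -91, -57]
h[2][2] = 86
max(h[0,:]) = 64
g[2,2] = 74.25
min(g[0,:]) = 10.42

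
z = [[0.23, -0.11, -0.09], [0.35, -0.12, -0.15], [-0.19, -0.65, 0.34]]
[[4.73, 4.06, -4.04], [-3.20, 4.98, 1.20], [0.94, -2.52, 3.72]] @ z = [[3.28, 1.62, -2.41], [0.78, -1.03, -0.05], [-1.37, -2.22, 1.56]]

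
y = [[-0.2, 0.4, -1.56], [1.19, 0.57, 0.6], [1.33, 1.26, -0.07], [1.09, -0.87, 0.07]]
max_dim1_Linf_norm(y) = 1.56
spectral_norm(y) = 2.31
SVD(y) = [[-0.19,0.82,0.45], [0.62,-0.09,-0.11], [0.71,0.43,-0.11], [0.26,-0.37,0.88]] @ diag([2.3143190215349825, 1.7982121236099196, 1.2067562409466401]) @ [[0.87, 0.41, 0.27], [-0.06, 0.64, -0.77], [0.49, -0.65, -0.58]]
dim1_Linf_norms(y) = [1.56, 1.19, 1.33, 1.09]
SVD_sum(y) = [[-0.38,-0.18,-0.12], [1.25,0.59,0.39], [1.44,0.68,0.45], [0.53,0.25,0.17]] + [[-0.08,0.93,-1.13], [0.01,-0.11,0.13], [-0.04,0.5,-0.60], [0.04,-0.43,0.51]] + [[0.26, -0.35, -0.31], [-0.07, 0.09, 0.08], [-0.06, 0.09, 0.08], [0.52, -0.70, -0.61]]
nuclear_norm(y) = 5.32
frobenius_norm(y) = 3.17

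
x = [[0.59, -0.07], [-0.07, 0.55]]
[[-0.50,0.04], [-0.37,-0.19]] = x@ [[-0.94,  0.03], [-0.8,  -0.34]]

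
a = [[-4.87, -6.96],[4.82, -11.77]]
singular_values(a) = [13.81, 6.58]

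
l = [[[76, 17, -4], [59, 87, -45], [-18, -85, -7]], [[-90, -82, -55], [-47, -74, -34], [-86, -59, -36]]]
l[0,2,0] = -18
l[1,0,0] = -90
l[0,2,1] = -85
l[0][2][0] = -18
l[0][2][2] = -7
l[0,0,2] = -4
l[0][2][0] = -18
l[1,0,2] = -55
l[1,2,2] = -36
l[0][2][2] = -7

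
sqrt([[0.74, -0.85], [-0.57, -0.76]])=[[0.87+0.14j, -0.42+0.42j], [(-0.28+0.28j), (0.13+0.88j)]]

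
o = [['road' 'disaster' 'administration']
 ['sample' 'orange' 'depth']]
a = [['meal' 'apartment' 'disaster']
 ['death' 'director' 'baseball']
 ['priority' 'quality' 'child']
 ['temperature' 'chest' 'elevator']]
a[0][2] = 'disaster'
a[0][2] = 'disaster'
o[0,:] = ['road', 'disaster', 'administration']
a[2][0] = 'priority'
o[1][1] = 'orange'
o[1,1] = 'orange'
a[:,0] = ['meal', 'death', 'priority', 'temperature']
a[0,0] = 'meal'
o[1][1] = 'orange'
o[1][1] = 'orange'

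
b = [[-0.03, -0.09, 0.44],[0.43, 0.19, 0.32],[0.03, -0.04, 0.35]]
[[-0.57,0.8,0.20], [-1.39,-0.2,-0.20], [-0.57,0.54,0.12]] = b@[[-0.82, -1.25, -1.22],[-2.36, -0.84, 0.82],[-1.83, 1.56, 0.54]]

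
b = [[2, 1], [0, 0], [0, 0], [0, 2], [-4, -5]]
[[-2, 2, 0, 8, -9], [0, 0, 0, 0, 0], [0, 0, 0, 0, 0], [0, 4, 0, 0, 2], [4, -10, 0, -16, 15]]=b@[[-1, 0, 0, 4, -5], [0, 2, 0, 0, 1]]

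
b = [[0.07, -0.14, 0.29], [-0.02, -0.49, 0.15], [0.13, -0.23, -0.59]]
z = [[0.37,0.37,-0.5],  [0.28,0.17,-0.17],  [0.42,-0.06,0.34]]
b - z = [[-0.3, -0.51, 0.79], [-0.3, -0.66, 0.32], [-0.29, -0.17, -0.93]]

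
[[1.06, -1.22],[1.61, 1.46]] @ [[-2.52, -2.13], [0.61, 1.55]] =[[-3.42,-4.15], [-3.17,-1.17]]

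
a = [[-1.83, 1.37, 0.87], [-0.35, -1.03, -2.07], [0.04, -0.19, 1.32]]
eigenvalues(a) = [(-1.51+0.57j), (-1.51-0.57j), (1.47+0j)]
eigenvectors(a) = [[0.91+0.00j, 0.91-0.00j, (-0.06+0j)], [0.22+0.36j, 0.22-0.36j, -0.63+0.00j], [(-0+0.02j), (-0-0.02j), (0.77+0j)]]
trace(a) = -1.54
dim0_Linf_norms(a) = [1.83, 1.37, 2.07]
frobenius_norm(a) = 3.64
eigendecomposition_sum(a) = [[-0.91-0.13j,  (0.68+1.78j),  (0.49+1.45j)], [(-0.16-0.4j),  -0.55+0.70j,  -0.46+0.54j], [0.01-0.02j,  (-0.05+0.01j),  -0.04+0.01j]] + [[-0.91+0.13j, 0.68-1.78j, 0.49-1.45j], [(-0.16+0.4j), -0.55-0.70j, -0.46-0.54j], [(0.01+0.02j), -0.05-0.01j, -0.04-0.01j]] + [[-0.00-0.00j, 0.01-0.00j, -0.11-0.00j], [-0.02-0.00j, (0.07-0j), (-1.14-0j)], [(0.03+0j), -0.09+0.00j, (1.4+0j)]]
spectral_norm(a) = 3.01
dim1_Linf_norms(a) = [1.83, 2.07, 1.32]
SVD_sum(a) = [[-0.62, 1.01, 1.58], [0.65, -1.06, -1.66], [-0.30, 0.48, 0.76]] + [[-1.18, 0.41, -0.73], [-0.84, 0.29, -0.52], [0.61, -0.21, 0.38]] + [[-0.03, -0.05, 0.02], [-0.16, -0.26, 0.11], [-0.28, -0.46, 0.19]]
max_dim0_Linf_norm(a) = 2.07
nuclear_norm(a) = 5.60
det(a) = 3.82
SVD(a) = [[-0.65, -0.75, 0.10], [0.69, -0.54, 0.49], [-0.31, 0.39, 0.87]] @ diag([3.0127689301616156, 1.9292953622627522, 0.6573756753974614]) @ [[0.31, -0.51, -0.80], [0.82, -0.28, 0.50], [-0.49, -0.81, 0.33]]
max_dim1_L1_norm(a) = 4.07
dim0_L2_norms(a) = [1.86, 1.72, 2.6]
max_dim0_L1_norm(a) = 4.26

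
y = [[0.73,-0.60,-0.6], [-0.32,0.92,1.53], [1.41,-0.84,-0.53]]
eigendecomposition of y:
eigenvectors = [[0.26-0.27j, 0.26+0.27j, -0.34+0.00j],[-0.68+0.00j, (-0.68-0j), (-0.84+0j)],[0.22-0.59j, (0.22+0.59j), (0.43+0j)]]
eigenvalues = [(0.56+1.19j), (0.56-1.19j), 0j]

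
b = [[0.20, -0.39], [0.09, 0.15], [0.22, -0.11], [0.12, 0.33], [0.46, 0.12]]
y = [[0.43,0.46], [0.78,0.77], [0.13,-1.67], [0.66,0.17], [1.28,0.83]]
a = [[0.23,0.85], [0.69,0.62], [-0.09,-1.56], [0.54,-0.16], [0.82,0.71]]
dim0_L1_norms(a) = [2.37, 3.9]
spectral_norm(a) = 2.14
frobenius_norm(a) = 2.36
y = b + a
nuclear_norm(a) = 3.13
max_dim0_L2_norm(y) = 2.08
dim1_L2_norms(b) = [0.44, 0.17, 0.25, 0.35, 0.48]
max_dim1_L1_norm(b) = 0.59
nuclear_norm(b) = 1.12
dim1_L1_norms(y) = [0.89, 1.55, 1.8, 0.83, 2.11]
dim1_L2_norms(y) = [0.63, 1.1, 1.68, 0.68, 1.53]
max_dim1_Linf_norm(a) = 1.56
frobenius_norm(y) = 2.68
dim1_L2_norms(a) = [0.88, 0.93, 1.56, 0.56, 1.08]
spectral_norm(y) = 2.34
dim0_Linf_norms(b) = [0.46, 0.39]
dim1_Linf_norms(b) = [0.39, 0.15, 0.22, 0.33, 0.46]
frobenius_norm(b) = 0.80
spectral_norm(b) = 0.57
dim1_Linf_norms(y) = [0.46, 0.78, 1.67, 0.66, 1.28]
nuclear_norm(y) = 3.65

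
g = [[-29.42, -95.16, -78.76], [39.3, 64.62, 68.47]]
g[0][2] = -78.76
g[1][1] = 64.62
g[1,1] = 64.62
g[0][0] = -29.42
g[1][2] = 68.47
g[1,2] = 68.47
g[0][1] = -95.16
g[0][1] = -95.16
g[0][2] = -78.76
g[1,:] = [39.3, 64.62, 68.47]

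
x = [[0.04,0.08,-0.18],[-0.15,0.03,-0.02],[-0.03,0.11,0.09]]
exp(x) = [[1.04, 0.07, -0.19], [-0.15, 1.02, -0.01], [-0.04, 0.12, 1.1]]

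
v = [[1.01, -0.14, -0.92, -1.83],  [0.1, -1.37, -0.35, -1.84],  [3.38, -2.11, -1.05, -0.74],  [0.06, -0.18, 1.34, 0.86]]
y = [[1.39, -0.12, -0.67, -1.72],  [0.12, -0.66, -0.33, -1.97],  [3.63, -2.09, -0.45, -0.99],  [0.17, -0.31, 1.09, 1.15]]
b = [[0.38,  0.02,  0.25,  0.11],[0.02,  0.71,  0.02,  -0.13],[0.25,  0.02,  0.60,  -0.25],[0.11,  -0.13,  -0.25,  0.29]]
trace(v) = -0.55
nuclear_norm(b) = 1.98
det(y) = 5.89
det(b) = -0.00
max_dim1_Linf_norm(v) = 3.38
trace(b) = 1.98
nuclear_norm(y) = 8.85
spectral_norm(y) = 4.85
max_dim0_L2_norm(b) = 0.72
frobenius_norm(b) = 1.18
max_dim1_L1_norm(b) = 1.12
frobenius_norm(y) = 5.58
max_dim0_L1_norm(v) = 5.27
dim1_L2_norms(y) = [2.31, 2.11, 4.33, 1.62]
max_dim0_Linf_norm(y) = 3.63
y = v + b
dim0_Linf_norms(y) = [3.63, 2.09, 1.09, 1.97]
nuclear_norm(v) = 9.21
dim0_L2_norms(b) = [0.47, 0.72, 0.7, 0.42]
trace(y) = 1.43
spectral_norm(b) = 0.85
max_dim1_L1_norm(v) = 7.28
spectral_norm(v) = 4.76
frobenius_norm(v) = 5.54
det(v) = 10.67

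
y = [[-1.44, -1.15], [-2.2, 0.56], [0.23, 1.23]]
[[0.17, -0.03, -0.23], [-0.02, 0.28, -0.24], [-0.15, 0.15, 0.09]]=y@ [[-0.02,-0.09,0.12], [-0.12,0.14,0.05]]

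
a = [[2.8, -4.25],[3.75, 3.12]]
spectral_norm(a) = 5.27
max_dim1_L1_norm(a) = 7.05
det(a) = 24.67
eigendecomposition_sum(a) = [[(1.4+2.05j), -2.12+1.58j], [(1.87-1.39j), 1.56+1.94j]] + [[(1.4-2.05j), -2.12-1.58j],[(1.87+1.39j), (1.56-1.94j)]]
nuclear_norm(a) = 9.95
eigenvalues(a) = [(2.96+3.99j), (2.96-3.99j)]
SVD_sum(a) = [[0.15, -4.34], [-0.10, 2.99]] + [[2.65, 0.09], [3.85, 0.13]]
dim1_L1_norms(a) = [7.05, 6.87]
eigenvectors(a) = [[0.73+0.00j, (0.73-0j)], [-0.03-0.68j, (-0.03+0.68j)]]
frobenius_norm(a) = 7.05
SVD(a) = [[-0.82,0.57], [0.57,0.82]] @ diag([5.272919334419992, 4.679286451233759]) @ [[-0.03, 1.00], [1.00, 0.03]]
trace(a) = 5.92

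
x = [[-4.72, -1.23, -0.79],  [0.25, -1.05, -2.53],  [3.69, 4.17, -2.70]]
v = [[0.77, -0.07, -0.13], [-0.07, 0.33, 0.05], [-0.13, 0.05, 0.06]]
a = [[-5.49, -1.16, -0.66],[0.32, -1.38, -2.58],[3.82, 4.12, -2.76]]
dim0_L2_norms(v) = [0.78, 0.34, 0.15]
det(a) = -73.21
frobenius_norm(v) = 0.87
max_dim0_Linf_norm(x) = 4.72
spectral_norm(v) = 0.81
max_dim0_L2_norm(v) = 0.78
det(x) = -56.41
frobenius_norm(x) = 8.38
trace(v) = 1.16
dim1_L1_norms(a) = [7.31, 4.28, 10.7]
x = v + a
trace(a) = -9.63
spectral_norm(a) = 7.73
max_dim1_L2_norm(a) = 6.26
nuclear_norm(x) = 13.01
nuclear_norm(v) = 1.16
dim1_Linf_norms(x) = [4.72, 2.53, 4.17]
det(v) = 0.01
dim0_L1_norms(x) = [8.66, 6.45, 6.02]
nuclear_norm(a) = 13.97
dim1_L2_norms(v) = [0.78, 0.34, 0.15]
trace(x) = -8.47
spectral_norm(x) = 7.28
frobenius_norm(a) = 8.93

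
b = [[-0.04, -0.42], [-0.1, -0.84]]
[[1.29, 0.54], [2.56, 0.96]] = b @ [[1.57, 6.07], [-3.23, -1.87]]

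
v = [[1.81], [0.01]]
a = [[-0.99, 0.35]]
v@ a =[[-1.79, 0.63], [-0.01, 0.0]]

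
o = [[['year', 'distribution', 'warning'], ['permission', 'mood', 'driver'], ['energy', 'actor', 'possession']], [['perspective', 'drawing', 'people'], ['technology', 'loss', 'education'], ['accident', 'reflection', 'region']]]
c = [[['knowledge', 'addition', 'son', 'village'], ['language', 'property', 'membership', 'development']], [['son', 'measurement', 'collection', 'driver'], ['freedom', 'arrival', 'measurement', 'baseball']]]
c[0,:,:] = [['knowledge', 'addition', 'son', 'village'], ['language', 'property', 'membership', 'development']]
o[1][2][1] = 'reflection'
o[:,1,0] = ['permission', 'technology']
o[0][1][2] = 'driver'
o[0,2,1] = 'actor'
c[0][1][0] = 'language'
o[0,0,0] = 'year'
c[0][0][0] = 'knowledge'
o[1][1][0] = 'technology'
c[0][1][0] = 'language'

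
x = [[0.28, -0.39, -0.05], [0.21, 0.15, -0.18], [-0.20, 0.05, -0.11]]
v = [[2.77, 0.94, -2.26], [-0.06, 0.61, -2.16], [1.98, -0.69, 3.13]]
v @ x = [[1.42, -1.05, -0.06],  [0.54, 0.01, 0.13],  [-0.22, -0.72, -0.32]]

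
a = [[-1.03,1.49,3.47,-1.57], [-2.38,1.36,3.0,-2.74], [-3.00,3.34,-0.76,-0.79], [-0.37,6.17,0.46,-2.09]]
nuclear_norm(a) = 16.92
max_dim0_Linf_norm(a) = 6.17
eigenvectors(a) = [[(0.36+0.07j), (0.36-0.07j), (0.22+0j), (0.22-0j)],[(0.27+0.43j), (0.27-0.43j), (-0.04-0.26j), -0.04+0.26j],[(0.25+0.25j), (0.25-0.25j), (-0.39+0.23j), (-0.39-0.23j)],[(0.7+0j), (0.7-0j), (-0.83+0j), -0.83-0.00j]]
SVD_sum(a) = [[-1.11, 2.54, 0.97, -1.33], [-1.36, 3.09, 1.19, -1.62], [-1.3, 2.96, 1.13, -1.55], [-2.07, 4.71, 1.81, -2.47]] + [[-0.42, -1.33, 2.06, -0.68], [-0.46, -1.45, 2.24, -0.74], [0.27, 0.84, -1.3, 0.43], [0.36, 1.14, -1.76, 0.58]] + [[0.59, 0.16, 0.21, -0.04],[-0.63, -0.17, -0.23, 0.04],[-1.93, -0.52, -0.69, 0.13],[1.31, 0.35, 0.47, -0.09]] + [[-0.08, 0.13, 0.23, 0.48], [0.07, -0.11, -0.2, -0.42], [-0.04, 0.06, 0.10, 0.21], [0.02, -0.03, -0.05, -0.12]]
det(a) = 87.53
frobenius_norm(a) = 10.29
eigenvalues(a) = [(0.24+3.96j), (0.24-3.96j), (-1.5+1.82j), (-1.5-1.82j)]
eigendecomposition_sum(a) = [[-0.47+1.32j, 1.04+0.01j, (1.2+0.01j), (-0.73+0.34j)], [(-1.79+0.79j), (0.99+1.07j), (1.14+1.23j), -1.05-0.42j], [-1.07+0.81j, (0.83+0.56j), 0.96+0.64j, -0.77-0.11j], [-0.37+2.66j, (1.96-0.38j), 2.26-0.45j, -1.24+0.93j]] + [[-0.47-1.32j, 1.04-0.01j, (1.2-0.01j), -0.73-0.34j], [(-1.79-0.79j), 0.99-1.07j, 1.14-1.23j, -1.05+0.42j], [(-1.07-0.81j), 0.83-0.56j, 0.96-0.64j, -0.77+0.11j], [(-0.37-2.66j), 1.96+0.38j, 2.26+0.45j, (-1.24-0.93j)]] + [[-0.05+0.50j,(-0.3-0.3j),(0.53+0.38j),-0.05-0.27j], [0.60-0.03j,(-0.31+0.41j),(0.36-0.7j),(-0.32+0.11j)], [-0.43-0.93j,(0.84+0.22j),-1.34-0.11j,(0.38+0.43j)], [0.18-1.88j,1.13+1.13j,(-2.03-1.43j),0.20+1.03j]] + [[(-0.05-0.5j), -0.30+0.30j, 0.53-0.38j, (-0.05+0.27j)], [0.60+0.03j, -0.31-0.41j, 0.36+0.70j, -0.32-0.11j], [(-0.43+0.93j), (0.84-0.22j), -1.34+0.11j, 0.38-0.43j], [(0.18+1.88j), 1.13-1.13j, (-2.03+1.43j), 0.20-1.03j]]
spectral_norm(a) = 8.71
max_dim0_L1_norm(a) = 12.36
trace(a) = -2.52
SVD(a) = [[-0.37, -0.55, 0.24, -0.71], [-0.45, -0.60, -0.25, 0.61], [-0.43, 0.35, -0.78, -0.3], [-0.69, 0.47, 0.53, 0.17]] @ diag([8.705611176392313, 4.697795755723198, 2.735316330823242, 0.7824919509579541]) @ [[0.35, -0.79, -0.30, 0.41], [0.16, 0.52, -0.80, 0.26], [0.91, 0.24, 0.33, -0.06], [0.15, -0.23, -0.41, -0.87]]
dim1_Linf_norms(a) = [3.47, 3.0, 3.34, 6.17]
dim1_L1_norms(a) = [7.56, 9.48, 7.89, 9.09]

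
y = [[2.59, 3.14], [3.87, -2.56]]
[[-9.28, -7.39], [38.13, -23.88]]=y @[[5.11, -5.0],[-7.17, 1.77]]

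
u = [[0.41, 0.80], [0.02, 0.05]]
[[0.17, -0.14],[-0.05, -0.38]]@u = [[0.07, 0.13], [-0.03, -0.06]]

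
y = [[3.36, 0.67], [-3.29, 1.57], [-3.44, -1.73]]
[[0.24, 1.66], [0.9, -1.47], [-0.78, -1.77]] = y @ [[-0.03, 0.48],  [0.51, 0.07]]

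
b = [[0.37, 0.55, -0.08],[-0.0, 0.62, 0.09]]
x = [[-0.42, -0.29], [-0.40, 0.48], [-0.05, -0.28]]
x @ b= [[-0.16,-0.41,0.01], [-0.15,0.08,0.08], [-0.02,-0.2,-0.02]]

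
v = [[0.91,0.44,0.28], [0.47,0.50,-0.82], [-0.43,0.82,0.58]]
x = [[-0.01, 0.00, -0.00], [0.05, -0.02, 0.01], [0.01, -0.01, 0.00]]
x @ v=[[-0.01,  -0.00,  -0.0], [0.03,  0.02,  0.04], [0.00,  -0.0,  0.01]]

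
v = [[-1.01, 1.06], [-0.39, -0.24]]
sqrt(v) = [[-0.33, 1.74], [-0.64, 0.94]]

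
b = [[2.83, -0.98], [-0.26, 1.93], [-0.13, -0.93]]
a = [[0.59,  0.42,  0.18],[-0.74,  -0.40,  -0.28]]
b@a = [[2.39, 1.58, 0.78], [-1.58, -0.88, -0.59], [0.61, 0.32, 0.24]]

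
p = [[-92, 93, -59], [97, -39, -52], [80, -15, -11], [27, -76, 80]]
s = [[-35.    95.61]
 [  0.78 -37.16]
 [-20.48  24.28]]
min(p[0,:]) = -92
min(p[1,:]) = -52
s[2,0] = -20.48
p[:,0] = [-92, 97, 80, 27]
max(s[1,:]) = 0.78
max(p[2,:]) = 80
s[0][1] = 95.61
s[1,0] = 0.78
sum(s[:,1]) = 82.73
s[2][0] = -20.48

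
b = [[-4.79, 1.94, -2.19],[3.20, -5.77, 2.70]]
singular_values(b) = [8.66, 2.71]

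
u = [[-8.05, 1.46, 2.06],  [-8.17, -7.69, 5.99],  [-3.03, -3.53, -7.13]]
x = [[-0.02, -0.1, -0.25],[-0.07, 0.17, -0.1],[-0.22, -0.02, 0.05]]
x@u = [[1.74, 1.62, 1.14], [-0.52, -1.06, 1.59], [1.78, -0.34, -0.93]]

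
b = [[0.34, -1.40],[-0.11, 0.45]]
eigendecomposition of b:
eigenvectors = [[-0.97, 0.95], [-0.24, -0.31]]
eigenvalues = [-0.0, 0.79]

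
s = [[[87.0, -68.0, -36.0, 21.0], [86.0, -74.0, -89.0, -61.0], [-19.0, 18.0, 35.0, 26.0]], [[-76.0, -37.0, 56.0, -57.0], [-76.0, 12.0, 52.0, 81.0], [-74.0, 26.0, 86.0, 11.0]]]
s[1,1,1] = 12.0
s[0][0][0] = 87.0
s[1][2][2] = 86.0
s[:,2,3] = [26.0, 11.0]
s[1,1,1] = 12.0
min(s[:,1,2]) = -89.0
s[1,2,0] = -74.0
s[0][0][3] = 21.0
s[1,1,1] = 12.0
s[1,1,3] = 81.0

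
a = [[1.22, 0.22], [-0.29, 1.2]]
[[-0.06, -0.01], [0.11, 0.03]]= a@[[-0.06, -0.01],[0.08, 0.02]]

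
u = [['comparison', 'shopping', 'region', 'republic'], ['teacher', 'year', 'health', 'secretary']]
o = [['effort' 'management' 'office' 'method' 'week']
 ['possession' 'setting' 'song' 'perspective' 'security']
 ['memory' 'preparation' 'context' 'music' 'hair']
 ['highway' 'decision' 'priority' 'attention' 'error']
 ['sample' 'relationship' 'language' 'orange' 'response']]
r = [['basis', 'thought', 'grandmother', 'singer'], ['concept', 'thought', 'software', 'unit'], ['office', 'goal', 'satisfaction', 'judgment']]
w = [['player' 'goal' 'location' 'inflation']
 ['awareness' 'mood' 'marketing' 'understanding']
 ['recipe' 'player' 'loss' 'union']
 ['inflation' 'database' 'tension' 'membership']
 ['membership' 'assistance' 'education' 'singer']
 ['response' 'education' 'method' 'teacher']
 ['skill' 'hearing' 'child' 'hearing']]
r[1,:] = ['concept', 'thought', 'software', 'unit']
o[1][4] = 'security'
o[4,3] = 'orange'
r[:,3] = ['singer', 'unit', 'judgment']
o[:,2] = ['office', 'song', 'context', 'priority', 'language']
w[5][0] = 'response'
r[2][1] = 'goal'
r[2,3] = 'judgment'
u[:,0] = ['comparison', 'teacher']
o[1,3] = 'perspective'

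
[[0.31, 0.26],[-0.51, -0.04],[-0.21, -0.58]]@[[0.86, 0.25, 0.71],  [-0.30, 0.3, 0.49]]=[[0.19, 0.16, 0.35], [-0.43, -0.14, -0.38], [-0.01, -0.23, -0.43]]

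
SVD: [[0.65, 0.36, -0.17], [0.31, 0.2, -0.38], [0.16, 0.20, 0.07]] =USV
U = [[-0.82, 0.34, -0.45], [-0.52, -0.77, 0.37], [-0.22, 0.54, 0.81]]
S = [0.92, 0.29, 0.09]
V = [[-0.80,-0.49,0.35],[0.25,0.27,0.93],[-0.55,0.83,-0.1]]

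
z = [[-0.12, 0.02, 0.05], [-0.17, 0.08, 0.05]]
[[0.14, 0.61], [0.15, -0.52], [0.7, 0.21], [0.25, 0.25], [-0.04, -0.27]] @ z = [[-0.12, 0.05, 0.04], [0.07, -0.04, -0.02], [-0.12, 0.03, 0.05], [-0.07, 0.02, 0.02], [0.05, -0.02, -0.02]]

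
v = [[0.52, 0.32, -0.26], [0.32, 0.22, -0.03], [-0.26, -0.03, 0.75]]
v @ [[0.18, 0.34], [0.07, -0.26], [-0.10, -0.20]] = [[0.14, 0.15], [0.08, 0.06], [-0.12, -0.23]]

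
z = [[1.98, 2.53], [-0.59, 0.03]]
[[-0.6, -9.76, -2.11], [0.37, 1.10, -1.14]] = z@[[-0.61, -1.98, 1.81], [0.24, -2.31, -2.25]]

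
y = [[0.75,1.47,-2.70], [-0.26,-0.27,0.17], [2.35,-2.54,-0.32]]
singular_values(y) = [3.55, 3.1, 0.24]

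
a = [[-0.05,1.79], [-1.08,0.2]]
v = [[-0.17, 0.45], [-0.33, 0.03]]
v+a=[[-0.22,  2.24], [-1.41,  0.23]]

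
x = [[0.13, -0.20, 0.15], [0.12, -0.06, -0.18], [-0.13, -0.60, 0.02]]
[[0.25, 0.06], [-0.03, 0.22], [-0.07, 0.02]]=x @ [[0.92, 0.81], [-0.05, -0.23], [0.77, -0.62]]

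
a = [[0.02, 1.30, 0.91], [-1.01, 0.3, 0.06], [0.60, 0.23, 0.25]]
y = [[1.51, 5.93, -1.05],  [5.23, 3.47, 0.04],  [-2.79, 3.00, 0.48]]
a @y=[[4.29,  7.36,  0.47], [-0.12,  -4.77,  1.1], [1.41,  5.11,  -0.5]]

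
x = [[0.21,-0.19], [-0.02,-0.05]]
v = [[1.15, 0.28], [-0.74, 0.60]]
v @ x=[[0.24, -0.23], [-0.17, 0.11]]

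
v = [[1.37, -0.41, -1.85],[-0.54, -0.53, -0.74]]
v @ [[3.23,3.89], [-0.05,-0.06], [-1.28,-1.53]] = [[6.81, 8.18], [-0.77, -0.94]]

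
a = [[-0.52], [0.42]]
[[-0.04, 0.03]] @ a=[[0.03]]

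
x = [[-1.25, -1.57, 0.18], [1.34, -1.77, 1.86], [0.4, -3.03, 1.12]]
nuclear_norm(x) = 6.80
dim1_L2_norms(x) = [2.01, 2.9, 3.26]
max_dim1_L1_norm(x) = 4.97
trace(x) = -1.90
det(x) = -3.98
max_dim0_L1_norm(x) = 6.37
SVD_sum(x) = [[0.21,-1.07,0.57], [0.46,-2.29,1.22], [0.56,-2.80,1.49]] + [[-1.34,-0.58,-0.59], [1.0,0.44,0.44], [-0.31,-0.13,-0.14]] + [[-0.12, 0.08, 0.20], [-0.12, 0.08, 0.20], [0.15, -0.10, -0.24]]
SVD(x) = [[0.28, -0.79, -0.55], [0.61, 0.59, -0.53], [0.74, -0.18, 0.64]] @ diag([4.338571245943876, 2.0024806277324503, 0.4583348987642815]) @ [[0.17, -0.87, 0.46], [0.85, 0.37, 0.38], [0.50, -0.33, -0.80]]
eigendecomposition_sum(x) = [[-0.49-0.00j, (-0.31+0j), 0.36-0.00j],[0.23+0.00j, (0.14-0j), (-0.17+0j)],[(0.48+0j), 0.30-0.00j, -0.36+0.00j]] + [[-0.38+0.28j, -0.63-0.70j, (-0.09+0.61j)], [0.56+0.54j, -0.96+1.23j, (1.01-0.03j)], [-0.04+0.83j, (-1.67+0.1j), 0.74+0.80j]] + [[-0.38-0.28j,-0.63+0.70j,(-0.09-0.61j)], [0.56-0.54j,(-0.96-1.23j),(1.01+0.03j)], [(-0.04-0.83j),-1.67-0.10j,0.74-0.80j]]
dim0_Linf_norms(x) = [1.34, 3.03, 1.86]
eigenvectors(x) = [[-0.68+0.00j, -0.24-0.30j, -0.24+0.30j], [0.31+0.00j, -0.41+0.47j, -0.41-0.47j], [0.67+0.00j, -0.68+0.00j, (-0.68-0j)]]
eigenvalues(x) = [(-0.7+0j), (-0.6+2.3j), (-0.6-2.3j)]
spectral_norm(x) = 4.34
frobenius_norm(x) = 4.80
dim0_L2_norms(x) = [1.88, 3.84, 2.18]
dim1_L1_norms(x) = [3.0, 4.97, 4.55]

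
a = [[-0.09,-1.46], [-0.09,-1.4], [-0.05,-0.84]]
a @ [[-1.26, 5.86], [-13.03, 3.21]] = [[19.14, -5.21], [18.36, -5.02], [11.01, -2.99]]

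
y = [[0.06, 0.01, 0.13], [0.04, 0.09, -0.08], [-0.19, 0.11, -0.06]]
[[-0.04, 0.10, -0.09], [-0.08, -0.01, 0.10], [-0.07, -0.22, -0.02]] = y @[[-0.16, 0.89, 0.42],[-0.98, -0.2, 0.06],[-0.14, 0.4, -0.91]]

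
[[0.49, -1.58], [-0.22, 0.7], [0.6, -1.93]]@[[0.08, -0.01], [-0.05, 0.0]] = [[0.12, -0.0], [-0.05, 0.0], [0.14, -0.01]]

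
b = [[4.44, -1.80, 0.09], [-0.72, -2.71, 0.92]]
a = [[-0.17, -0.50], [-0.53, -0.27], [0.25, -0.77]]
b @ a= [[0.22, -1.80], [1.79, 0.38]]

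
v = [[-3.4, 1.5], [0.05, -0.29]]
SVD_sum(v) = [[-3.4, 1.51], [0.15, -0.07]] + [[-0.00, -0.01], [-0.10, -0.22]]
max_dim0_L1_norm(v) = 3.45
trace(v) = -3.69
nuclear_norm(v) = 3.96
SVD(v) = [[-1.00,0.04], [0.04,1.00]] @ diag([3.719760739799654, 0.2449082249438081]) @ [[0.91, -0.41], [-0.41, -0.91]]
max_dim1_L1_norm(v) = 4.9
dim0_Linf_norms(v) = [3.4, 1.5]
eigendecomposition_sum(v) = [[-3.40,  1.63], [0.05,  -0.03]] + [[-0.00,-0.13], [-0.0,-0.26]]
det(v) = 0.91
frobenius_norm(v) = 3.73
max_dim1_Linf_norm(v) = 3.4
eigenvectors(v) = [[-1.00, -0.43], [0.02, -0.90]]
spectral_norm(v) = 3.72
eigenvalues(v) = [-3.42, -0.27]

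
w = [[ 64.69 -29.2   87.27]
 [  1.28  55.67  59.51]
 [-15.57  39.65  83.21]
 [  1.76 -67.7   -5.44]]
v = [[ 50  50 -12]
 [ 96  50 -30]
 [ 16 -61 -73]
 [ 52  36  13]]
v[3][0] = 52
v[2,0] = 16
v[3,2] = 13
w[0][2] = 87.27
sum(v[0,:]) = 88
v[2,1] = -61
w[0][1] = -29.2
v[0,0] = 50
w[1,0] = 1.28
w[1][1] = 55.67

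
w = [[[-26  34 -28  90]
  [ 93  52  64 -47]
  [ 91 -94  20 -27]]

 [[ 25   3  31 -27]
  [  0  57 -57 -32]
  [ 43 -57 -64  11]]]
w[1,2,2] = -64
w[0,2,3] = -27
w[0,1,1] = 52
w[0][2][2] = 20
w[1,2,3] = 11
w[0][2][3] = -27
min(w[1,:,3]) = -32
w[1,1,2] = -57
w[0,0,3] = 90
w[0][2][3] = -27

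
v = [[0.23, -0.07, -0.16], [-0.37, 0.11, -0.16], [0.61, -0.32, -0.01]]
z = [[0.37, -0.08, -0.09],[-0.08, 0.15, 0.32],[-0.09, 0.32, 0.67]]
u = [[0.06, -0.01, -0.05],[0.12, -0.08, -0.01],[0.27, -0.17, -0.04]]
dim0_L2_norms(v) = [0.75, 0.35, 0.23]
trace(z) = 1.19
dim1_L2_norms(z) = [0.39, 0.36, 0.75]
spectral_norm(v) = 0.82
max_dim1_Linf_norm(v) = 0.61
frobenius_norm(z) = 0.92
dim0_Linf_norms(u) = [0.27, 0.17, 0.05]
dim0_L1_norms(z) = [0.54, 0.55, 1.08]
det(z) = -0.00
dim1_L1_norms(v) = [0.46, 0.64, 0.94]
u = z @ v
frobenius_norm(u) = 0.36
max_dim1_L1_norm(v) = 0.94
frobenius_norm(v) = 0.86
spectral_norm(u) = 0.36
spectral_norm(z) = 0.85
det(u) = 0.00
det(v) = -0.01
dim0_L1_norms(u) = [0.45, 0.26, 0.1]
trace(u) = -0.06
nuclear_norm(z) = 1.20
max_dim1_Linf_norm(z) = 0.67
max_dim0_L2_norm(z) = 0.75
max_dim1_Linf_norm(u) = 0.27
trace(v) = 0.33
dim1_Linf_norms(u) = [0.06, 0.12, 0.27]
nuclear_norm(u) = 0.41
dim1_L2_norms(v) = [0.29, 0.42, 0.69]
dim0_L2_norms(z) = [0.39, 0.36, 0.75]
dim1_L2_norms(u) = [0.08, 0.14, 0.32]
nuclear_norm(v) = 1.12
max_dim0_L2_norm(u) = 0.3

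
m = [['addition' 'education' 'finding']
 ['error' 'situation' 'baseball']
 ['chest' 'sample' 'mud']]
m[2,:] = ['chest', 'sample', 'mud']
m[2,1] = 'sample'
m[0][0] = 'addition'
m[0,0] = 'addition'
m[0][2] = 'finding'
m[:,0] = ['addition', 'error', 'chest']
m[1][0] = 'error'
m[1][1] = 'situation'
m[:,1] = ['education', 'situation', 'sample']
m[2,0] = 'chest'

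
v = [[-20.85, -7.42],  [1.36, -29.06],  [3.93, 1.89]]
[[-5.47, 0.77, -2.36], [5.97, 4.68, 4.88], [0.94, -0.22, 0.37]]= v @ [[0.33, 0.02, 0.17], [-0.19, -0.16, -0.16]]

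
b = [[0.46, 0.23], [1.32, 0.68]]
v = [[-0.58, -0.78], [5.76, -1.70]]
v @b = [[-1.30,-0.66],[0.41,0.17]]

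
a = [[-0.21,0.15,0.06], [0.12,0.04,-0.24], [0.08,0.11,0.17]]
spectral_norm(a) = 0.34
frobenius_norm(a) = 0.44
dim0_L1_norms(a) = [0.41, 0.3, 0.47]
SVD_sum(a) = [[-0.11, 0.06, 0.16], [0.13, -0.07, -0.19], [-0.07, 0.04, 0.10]] + [[-0.12, 0.04, -0.10], [-0.05, 0.01, -0.04], [0.11, -0.03, 0.08]] + [[0.02,  0.05,  -0.01],[0.04,  0.10,  -0.01],[0.04,  0.1,  -0.01]]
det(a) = -0.01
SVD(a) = [[-0.60, -0.72, 0.35],[0.71, -0.28, 0.64],[-0.37, 0.63, 0.68]] @ diag([0.3403711264316718, 0.21955314075503443, 0.164754103670394]) @ [[0.54,  -0.3,  -0.79], [0.76,  -0.23,  0.6], [0.36,  0.93,  -0.11]]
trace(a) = 0.00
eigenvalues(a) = [(-0.28+0j), (0.14+0.16j), (0.14-0.16j)]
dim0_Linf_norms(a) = [0.21, 0.15, 0.24]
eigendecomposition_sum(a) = [[-0.24+0.00j, (0.08-0j), (0.08-0j)], [0.10-0.00j, -0.04+0.00j, -0.03+0.00j], [(0.02-0j), (-0.01+0j), (-0.01+0j)]] + [[0.01+0.01j, (0.03+0.01j), -0.01+0.05j], [0.01+0.04j, 0.04+0.09j, -0.10+0.08j], [0.03-0.02j, (0.06-0.05j), 0.09+0.06j]] + [[(0.01-0.01j), 0.03-0.01j, -0.01-0.05j], [0.01-0.04j, (0.04-0.09j), -0.10-0.08j], [0.03+0.02j, 0.06+0.05j, (0.09-0.06j)]]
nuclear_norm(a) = 0.72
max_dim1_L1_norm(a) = 0.42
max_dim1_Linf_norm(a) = 0.24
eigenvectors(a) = [[(0.92+0j), (-0.2+0.19j), (-0.2-0.19j)], [(-0.39+0j), (-0.74+0j), (-0.74-0j)], [-0.07+0.00j, 0.21+0.58j, 0.21-0.58j]]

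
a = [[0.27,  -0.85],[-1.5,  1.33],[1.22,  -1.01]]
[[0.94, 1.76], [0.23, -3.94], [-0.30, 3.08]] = a @ [[-1.57, 1.1], [-1.6, -1.72]]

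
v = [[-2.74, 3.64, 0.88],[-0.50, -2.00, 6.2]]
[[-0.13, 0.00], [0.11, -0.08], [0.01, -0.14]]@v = [[0.36, -0.47, -0.11], [-0.26, 0.56, -0.4], [0.04, 0.32, -0.86]]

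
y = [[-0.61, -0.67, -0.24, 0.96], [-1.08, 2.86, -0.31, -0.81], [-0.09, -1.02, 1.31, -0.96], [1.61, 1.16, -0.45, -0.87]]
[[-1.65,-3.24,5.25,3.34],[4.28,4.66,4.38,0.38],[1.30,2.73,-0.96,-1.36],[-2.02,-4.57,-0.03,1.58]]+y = [[-2.26, -3.91, 5.01, 4.3], [3.20, 7.52, 4.07, -0.43], [1.21, 1.71, 0.35, -2.32], [-0.41, -3.41, -0.48, 0.71]]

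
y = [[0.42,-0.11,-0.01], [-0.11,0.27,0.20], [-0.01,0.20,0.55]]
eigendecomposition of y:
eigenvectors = [[0.32, 0.92, -0.25],[0.86, -0.16, 0.49],[-0.41, 0.37, 0.84]]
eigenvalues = [0.13, 0.44, 0.67]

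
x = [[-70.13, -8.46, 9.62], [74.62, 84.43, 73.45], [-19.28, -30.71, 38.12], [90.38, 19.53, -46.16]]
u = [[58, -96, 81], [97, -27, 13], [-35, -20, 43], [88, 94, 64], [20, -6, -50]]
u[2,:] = [-35, -20, 43]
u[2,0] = -35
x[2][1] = -30.71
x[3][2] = -46.16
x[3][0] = 90.38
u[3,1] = 94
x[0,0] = -70.13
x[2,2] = 38.12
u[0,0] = 58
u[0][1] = -96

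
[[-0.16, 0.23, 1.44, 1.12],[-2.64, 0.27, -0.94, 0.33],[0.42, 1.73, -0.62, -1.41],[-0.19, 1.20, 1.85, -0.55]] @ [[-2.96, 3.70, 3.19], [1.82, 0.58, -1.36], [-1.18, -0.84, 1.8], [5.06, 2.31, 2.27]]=[[4.86, 0.92, 4.31], [11.08, -8.06, -9.73], [-4.50, -0.18, -5.33], [-2.22, -2.83, -0.16]]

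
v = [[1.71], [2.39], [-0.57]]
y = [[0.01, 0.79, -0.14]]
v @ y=[[0.02,  1.35,  -0.24],[0.02,  1.89,  -0.33],[-0.01,  -0.45,  0.08]]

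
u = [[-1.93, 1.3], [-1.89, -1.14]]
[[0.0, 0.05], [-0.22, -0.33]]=u@[[0.06, 0.08], [0.09, 0.16]]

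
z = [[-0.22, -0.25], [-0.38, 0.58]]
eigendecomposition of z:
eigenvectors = [[-0.92, 0.27], [-0.39, -0.96]]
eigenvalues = [-0.32, 0.68]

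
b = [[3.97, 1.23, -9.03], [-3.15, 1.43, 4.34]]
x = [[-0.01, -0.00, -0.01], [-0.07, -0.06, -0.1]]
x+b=[[3.96, 1.23, -9.04],  [-3.22, 1.37, 4.24]]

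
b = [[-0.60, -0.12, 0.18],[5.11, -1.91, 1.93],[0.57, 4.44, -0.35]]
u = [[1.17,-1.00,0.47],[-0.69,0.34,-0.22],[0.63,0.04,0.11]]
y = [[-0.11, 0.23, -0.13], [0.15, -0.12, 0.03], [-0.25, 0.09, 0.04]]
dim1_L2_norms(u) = [1.61, 0.8, 0.64]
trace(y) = -0.19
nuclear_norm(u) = 2.30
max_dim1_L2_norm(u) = 1.61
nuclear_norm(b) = 10.57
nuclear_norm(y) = 0.58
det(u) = 0.00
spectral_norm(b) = 6.01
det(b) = 8.67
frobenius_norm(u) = 1.91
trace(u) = 1.62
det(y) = -0.00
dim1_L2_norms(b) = [0.64, 5.79, 4.49]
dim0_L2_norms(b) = [5.18, 4.83, 1.97]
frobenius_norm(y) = 0.44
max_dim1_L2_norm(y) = 0.29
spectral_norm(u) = 1.86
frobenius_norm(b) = 7.35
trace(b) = -2.86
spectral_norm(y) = 0.40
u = y @ b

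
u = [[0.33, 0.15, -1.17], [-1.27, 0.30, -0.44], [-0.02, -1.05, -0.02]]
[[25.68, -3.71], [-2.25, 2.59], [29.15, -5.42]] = u @ [[3.76, -1.96], [-27.37, 5.14], [-24.4, 3.28]]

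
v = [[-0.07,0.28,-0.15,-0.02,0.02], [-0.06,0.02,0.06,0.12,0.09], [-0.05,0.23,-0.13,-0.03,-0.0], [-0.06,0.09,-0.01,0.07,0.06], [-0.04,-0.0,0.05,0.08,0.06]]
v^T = [[-0.07, -0.06, -0.05, -0.06, -0.04], [0.28, 0.02, 0.23, 0.09, -0.00], [-0.15, 0.06, -0.13, -0.01, 0.05], [-0.02, 0.12, -0.03, 0.07, 0.08], [0.02, 0.09, -0.0, 0.06, 0.06]]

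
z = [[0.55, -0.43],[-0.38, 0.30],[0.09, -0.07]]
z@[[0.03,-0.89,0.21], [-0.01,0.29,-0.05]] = [[0.02, -0.61, 0.14], [-0.01, 0.43, -0.09], [0.00, -0.10, 0.02]]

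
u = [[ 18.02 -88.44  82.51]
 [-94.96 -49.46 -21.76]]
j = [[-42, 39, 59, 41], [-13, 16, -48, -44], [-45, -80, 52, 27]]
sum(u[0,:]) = 12.090000000000003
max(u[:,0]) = 18.02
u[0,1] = -88.44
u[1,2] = -21.76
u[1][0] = -94.96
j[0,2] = 59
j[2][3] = 27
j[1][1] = 16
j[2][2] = 52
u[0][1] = -88.44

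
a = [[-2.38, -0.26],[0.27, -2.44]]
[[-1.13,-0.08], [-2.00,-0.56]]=a @ [[0.38, 0.01], [0.86, 0.23]]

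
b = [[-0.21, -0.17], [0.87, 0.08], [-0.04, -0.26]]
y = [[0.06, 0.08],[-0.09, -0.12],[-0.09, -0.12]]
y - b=[[0.27, 0.25], [-0.96, -0.20], [-0.05, 0.14]]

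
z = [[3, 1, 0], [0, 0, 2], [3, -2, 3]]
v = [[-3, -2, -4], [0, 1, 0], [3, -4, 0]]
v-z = [[-6, -3, -4], [0, 1, -2], [0, -2, -3]]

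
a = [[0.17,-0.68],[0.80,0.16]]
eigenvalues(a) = [(0.17+0.74j), (0.17-0.74j)]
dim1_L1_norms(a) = [0.85, 0.96]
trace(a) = 0.33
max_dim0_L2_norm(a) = 0.82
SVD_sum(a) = [[0.12, 0.01], [0.81, 0.06]] + [[0.05, -0.69], [-0.01, 0.1]]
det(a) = 0.57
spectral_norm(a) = 0.82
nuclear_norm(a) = 1.52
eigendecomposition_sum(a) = [[0.09+0.37j, -0.34+0.08j], [0.40-0.09j, 0.08+0.37j]] + [[0.09-0.37j, (-0.34-0.08j)],  [0.40+0.09j, 0.08-0.37j]]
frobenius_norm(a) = 1.08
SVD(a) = [[-0.15, -0.99], [-0.99, 0.15]] @ diag([0.8183801169351417, 0.6979641711472186]) @ [[-1.0, -0.07], [-0.07, 1.0]]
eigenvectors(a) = [[0.68j, 0.00-0.68j], [(0.74+0j), 0.74-0.00j]]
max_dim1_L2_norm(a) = 0.82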